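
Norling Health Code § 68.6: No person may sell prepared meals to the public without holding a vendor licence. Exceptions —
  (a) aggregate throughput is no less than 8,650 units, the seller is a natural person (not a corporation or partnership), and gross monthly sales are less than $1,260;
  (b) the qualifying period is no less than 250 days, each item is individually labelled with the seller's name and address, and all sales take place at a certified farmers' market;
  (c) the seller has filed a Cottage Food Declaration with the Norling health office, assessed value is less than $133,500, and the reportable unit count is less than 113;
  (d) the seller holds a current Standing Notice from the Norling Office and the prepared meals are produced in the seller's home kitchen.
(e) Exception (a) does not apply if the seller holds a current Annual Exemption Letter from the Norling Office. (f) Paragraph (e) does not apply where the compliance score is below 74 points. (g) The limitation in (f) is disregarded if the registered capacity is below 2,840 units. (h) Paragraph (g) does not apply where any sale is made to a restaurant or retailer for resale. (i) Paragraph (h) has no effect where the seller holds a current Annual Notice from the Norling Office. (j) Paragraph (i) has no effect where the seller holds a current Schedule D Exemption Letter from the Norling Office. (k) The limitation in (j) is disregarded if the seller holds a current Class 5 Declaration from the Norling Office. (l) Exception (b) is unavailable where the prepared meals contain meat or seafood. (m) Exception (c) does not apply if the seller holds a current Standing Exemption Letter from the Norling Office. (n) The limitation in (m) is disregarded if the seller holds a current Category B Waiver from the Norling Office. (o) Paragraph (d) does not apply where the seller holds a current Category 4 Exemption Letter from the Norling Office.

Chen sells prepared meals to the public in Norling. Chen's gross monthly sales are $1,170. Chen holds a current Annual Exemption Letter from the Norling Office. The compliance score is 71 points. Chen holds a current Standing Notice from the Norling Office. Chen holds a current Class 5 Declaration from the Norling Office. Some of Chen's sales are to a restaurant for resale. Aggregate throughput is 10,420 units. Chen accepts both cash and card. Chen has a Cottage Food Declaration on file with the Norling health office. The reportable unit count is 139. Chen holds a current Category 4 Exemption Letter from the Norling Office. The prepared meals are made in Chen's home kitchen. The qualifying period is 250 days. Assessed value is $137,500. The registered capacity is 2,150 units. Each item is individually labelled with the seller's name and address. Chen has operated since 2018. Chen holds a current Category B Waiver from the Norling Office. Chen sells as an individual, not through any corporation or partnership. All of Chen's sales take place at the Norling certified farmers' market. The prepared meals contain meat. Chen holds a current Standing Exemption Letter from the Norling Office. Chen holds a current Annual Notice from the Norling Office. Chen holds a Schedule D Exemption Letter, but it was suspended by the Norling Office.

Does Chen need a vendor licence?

Yes — Chen must hold a vendor licence.

Exception (a): aggregate throughput is 10,420 units, meeting the 8,650 units threshold; the seller is a natural person; gross monthly sales are $1,170, less than the $1,260 limit — every condition holds. However, paragraphs (e)–(k) must be considered: (e) operates against (a): a current Annual Exemption Letter is held. (f) is triggered (the compliance score is 71 points, below the 74 points limit), but is overridden by (g): (g) operates against (f): the registered capacity is 2,150 units, below the 2,840 units limit. (h) operates (some sales are to a restaurant for resale), but is overridden by (i): (i) operates against (h): a current Annual Notice is held. (j), which would lift (i), is inapplicable — no current Schedule D Exemption Letter is held. So (a) is unavailable.
Exception (b) is satisfied on its face — the qualifying period is 250 days, meeting the 250 days threshold; items are individually labelled; all sales are at a certified farmers' market. But: (l) operates against (b): the prepared meals contain meat. So (b) is unavailable.
Exception (c) requires that assessed value is less than $133,500; but assessed value is $137,500, not less than $133,500, so (c) is unavailable.
Exception (d)'s conditions are all satisfied: a current Standing Notice is held; the prepared meals are home-kitchen produced. But: (o) operates against (d): a current Category 4 Exemption Letter is held. So (d) is unavailable.
No exception applies. The general rule governs.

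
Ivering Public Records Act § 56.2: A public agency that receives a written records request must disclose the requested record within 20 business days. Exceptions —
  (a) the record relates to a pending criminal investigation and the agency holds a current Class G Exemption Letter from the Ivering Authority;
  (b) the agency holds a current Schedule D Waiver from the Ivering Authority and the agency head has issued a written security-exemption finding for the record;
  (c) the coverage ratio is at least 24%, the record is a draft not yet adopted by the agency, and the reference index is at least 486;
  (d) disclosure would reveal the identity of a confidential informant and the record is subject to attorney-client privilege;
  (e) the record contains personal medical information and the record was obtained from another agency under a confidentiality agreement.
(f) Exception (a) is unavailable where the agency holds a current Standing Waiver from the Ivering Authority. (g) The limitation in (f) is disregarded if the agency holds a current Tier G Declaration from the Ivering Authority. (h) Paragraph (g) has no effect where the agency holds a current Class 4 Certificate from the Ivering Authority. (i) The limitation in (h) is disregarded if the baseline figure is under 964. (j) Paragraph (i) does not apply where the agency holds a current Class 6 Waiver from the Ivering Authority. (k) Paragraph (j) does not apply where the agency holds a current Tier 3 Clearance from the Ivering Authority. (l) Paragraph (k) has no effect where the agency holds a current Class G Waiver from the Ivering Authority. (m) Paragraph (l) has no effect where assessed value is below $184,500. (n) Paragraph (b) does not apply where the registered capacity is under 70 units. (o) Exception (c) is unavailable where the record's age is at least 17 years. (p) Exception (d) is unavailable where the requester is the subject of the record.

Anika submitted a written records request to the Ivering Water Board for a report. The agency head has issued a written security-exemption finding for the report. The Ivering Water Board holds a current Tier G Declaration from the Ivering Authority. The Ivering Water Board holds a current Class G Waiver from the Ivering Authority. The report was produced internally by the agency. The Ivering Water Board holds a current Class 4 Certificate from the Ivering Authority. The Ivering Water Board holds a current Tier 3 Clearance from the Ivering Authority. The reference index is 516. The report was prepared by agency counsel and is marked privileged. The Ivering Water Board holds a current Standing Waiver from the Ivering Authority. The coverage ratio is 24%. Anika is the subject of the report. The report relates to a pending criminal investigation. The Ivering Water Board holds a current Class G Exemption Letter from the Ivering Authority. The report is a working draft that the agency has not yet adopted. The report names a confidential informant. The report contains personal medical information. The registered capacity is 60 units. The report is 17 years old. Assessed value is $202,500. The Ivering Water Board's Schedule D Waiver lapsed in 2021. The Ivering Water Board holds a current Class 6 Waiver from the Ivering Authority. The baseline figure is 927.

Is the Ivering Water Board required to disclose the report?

Yes — the Ivering Water Board must disclose the report.

Exception (a)'s conditions are all satisfied: the report relates to a pending investigation; a current Class G Exemption Letter is held. But: (f) operates against (a): a current Standing Waiver is held. (g) applies (a current Tier G Declaration is held), but is set aside by (h): (h) operates against (g): a current Class 4 Certificate is held. (i) would limit (h) — the baseline figure is 927, under the 964 limit — but (j) sets (i) aside: (j) operates against (i): a current Class 6 Waiver is held. (k) would limit (j) — a current Tier 3 Clearance is held — but (l) sets (k) aside: (l) applies — a current Class G Waiver is held. (m) is inapplicable (assessed value is $202,500, not below $184,500), so (l) stands. (a) is therefore removed.
Exception (b) fails — no current Schedule D Waiver is held.
All of (c)'s requirements are met (the coverage ratio is 24%, meeting the 24% threshold; the report is an unadopted draft; the reference index is 516, meeting the 486 threshold). Turning to paragraph (o): (o) operates against (c): the record's age is 17 years, meeting the 17 years threshold. (c) is therefore removed.
Exception (d) is satisfied on its face — the report names a confidential informant; the report is privileged. However, paragraph (p) must be considered: (p) operates — Anika is the subject of the report. Exception (d) does not apply.
Exception (e) does not apply: the report was produced internally.
None of the exceptions is available; § 56.2 applies in full.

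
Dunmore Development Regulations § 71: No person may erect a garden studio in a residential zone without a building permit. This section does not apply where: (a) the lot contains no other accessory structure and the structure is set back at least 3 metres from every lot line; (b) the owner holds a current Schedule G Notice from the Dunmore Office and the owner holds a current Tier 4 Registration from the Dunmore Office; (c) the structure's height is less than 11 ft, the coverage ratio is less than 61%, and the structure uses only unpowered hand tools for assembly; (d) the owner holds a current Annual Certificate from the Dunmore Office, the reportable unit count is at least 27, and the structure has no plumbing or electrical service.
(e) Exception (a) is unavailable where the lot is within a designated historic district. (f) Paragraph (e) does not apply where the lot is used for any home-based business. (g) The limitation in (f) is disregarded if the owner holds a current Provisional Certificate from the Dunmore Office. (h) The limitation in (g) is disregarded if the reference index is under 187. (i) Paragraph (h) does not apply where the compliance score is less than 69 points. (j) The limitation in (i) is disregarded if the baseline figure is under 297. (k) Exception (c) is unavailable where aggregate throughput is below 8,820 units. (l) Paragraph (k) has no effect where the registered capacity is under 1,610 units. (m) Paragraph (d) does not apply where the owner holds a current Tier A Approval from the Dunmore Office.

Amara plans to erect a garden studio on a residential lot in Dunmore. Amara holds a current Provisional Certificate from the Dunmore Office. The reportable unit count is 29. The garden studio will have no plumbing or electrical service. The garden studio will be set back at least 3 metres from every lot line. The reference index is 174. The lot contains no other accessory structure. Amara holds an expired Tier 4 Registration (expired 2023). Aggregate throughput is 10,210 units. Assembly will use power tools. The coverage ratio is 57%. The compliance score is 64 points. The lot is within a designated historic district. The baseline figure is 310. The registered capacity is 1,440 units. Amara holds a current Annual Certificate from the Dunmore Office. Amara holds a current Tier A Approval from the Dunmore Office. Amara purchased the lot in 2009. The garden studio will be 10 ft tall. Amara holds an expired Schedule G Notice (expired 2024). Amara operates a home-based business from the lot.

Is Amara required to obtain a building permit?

Exception (a)'s conditions are all satisfied: the lot has no other accessory structure; the setback is at least 3 m on every side. However, paragraphs (e)–(j) must be considered: (e) operates against (a): the lot is in a historic district. (f) is triggered (a home-based business operates on the lot), but is displaced by (g): (g) is engaged — a current Provisional Certificate is held. (h) applies (the reference index is 174, under the 187 limit), but is overridden by (i): (i) is triggered — the compliance score is 64 points, less than the 69 points limit. (j) is inapplicable (the baseline figure is 310, not under 297), so (i) stands. Exception (a) does not apply.
Exception (b) does not apply: the Schedule G Notice is not current.
Exception (c) does not apply: assembly uses power tools.
Exception (d): a current Annual Certificate is held; the reportable unit count is 29, meeting the 27 threshold; there is no plumbing or electrical service — every condition holds. But applying paragraph (m): (m) applies — a current Tier A Approval is held. Exception (d) does not apply.
No exception is made out. Amara falls within the general rule.

Yes — Amara must obtain a building permit.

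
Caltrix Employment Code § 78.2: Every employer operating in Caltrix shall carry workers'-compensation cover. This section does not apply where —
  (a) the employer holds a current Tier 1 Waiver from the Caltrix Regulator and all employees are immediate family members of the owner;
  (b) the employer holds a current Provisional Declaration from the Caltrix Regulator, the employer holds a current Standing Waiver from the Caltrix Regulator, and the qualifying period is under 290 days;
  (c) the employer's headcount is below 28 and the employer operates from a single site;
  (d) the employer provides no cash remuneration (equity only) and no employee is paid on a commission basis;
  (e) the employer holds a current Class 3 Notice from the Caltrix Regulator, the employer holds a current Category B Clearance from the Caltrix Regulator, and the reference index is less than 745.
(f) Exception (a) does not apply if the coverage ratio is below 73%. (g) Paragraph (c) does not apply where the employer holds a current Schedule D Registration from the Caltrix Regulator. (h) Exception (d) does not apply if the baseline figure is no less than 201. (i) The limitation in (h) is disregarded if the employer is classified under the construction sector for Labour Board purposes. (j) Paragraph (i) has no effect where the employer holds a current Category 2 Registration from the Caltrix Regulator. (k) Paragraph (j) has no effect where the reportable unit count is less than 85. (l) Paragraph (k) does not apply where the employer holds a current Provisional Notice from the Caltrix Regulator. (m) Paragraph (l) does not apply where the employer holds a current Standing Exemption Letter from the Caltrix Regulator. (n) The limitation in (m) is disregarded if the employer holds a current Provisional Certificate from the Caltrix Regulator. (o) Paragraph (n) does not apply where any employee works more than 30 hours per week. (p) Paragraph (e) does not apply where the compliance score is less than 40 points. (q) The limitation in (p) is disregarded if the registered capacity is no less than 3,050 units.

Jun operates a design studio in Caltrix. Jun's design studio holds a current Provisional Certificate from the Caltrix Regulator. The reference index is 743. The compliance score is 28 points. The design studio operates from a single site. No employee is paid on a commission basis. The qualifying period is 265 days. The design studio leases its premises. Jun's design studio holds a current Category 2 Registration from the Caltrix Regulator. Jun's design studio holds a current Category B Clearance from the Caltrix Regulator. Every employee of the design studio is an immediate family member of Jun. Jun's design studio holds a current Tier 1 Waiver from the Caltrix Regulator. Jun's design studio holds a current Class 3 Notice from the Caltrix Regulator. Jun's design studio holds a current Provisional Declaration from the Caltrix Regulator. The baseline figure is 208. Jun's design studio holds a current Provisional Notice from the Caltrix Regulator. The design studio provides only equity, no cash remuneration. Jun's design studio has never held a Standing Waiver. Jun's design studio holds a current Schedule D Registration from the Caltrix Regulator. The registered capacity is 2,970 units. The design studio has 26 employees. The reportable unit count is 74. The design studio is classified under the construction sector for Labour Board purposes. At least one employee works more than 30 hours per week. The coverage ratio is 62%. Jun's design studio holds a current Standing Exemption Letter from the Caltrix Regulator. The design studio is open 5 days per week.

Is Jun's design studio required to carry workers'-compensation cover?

No — exception (d) applies; Jun's design studio is not required to carry workers'-compensation cover.

Exception (a) is satisfied on its face — a current Tier 1 Waiver is held; every employee is an immediate family member. Turning to paragraph (f): (f) is engaged — the coverage ratio is 62%, below the 73% limit. So (a) is unavailable.
Exception (b) fails — no current Standing Waiver is held.
Exception (c)'s conditions are all satisfied: the employer's headcount is 26, below the 28 limit; the employer operates from a single site. But applying paragraph (g): (g) is engaged — a current Schedule D Registration is held. Exception (c) does not apply.
Exception (d) is satisfied on its face — remuneration is equity-only; no employee is paid on commission. Applying paragraphs (h)–(o): (h) would limit (d) — the baseline figure is 208, meeting the 201 threshold — but (i) sets (h) aside: (i) is engaged — the design studio is classified under the construction sector. (j) would limit (i) — a current Category 2 Registration is held — but (k) sets (j) aside: (k) operates against (j): the reportable unit count is 74, less than the 85 limit. (l) operates (a current Provisional Notice is held), but is itself disapplied by (m): (m) operates against (l): a current Standing Exemption Letter is held. (n) is engaged (a current Provisional Certificate is held), but is set aside by (o): (o) is triggered — at least one employee exceeds 30 hours/week. Exception (d) stands.
Exception (e): a current Class 3 Notice is held; a current Category B Clearance is held; the reference index is 743, less than the 745 limit — every condition holds. But: (p) operates — the compliance score is 28 points, less than the 40 points limit. (q) is inapplicable (the registered capacity is 2,970 units, short of 3,050 units), so (p) stands. So (e) is unavailable.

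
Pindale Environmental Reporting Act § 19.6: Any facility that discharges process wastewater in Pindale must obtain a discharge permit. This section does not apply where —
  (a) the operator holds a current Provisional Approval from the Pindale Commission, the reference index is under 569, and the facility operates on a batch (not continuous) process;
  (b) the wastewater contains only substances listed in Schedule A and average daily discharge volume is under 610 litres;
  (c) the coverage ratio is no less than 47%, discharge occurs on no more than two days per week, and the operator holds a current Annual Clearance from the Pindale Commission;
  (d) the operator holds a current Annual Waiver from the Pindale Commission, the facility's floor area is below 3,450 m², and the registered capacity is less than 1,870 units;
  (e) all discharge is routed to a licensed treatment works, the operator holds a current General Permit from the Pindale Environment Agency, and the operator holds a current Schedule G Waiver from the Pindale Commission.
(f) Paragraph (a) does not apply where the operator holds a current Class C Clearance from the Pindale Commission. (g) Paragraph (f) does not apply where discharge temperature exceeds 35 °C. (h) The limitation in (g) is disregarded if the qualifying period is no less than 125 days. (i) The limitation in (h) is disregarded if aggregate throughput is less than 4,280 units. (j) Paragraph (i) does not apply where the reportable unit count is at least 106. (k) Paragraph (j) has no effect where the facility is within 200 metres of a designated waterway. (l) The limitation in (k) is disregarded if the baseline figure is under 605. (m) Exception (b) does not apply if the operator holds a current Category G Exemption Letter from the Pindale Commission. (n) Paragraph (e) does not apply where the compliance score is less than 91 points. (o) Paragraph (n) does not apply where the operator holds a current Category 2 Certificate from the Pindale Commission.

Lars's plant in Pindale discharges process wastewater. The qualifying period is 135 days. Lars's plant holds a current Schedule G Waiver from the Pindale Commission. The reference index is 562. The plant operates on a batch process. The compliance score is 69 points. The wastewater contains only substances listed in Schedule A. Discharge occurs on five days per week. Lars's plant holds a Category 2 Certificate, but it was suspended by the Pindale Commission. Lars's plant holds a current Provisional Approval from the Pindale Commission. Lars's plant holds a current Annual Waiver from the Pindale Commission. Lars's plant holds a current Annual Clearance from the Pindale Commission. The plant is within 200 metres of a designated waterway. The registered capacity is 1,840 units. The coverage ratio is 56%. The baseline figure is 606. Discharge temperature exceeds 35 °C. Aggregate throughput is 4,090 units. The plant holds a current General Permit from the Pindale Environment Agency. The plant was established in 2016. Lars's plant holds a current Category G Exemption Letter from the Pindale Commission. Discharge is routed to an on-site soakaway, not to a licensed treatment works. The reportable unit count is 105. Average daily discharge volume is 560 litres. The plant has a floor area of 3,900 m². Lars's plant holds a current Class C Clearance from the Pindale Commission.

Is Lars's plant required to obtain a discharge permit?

No — exception (a) applies; Lars's plant is not required to obtain a discharge permit.

Exception (a) is satisfied on its face — a current Provisional Approval is held; the reference index is 562, under the 569 limit; the facility operates on a batch process. Considering the limiting provisions: (f) is engaged (a current Class C Clearance is held), but is set aside by (g): (g) operates against (f): discharge temperature exceeds 35 °C. (h) would limit (g) — the qualifying period is 135 days, meeting the 125 days threshold — but (i) sets (h) aside: (i) operates against (h): aggregate throughput is 4,090 units, less than the 4,280 units limit. (j), which would lift (i), is inapplicable — the reportable unit count is 105, short of 106. (a) remains available.
All of (b)'s requirements are met (the wastewater is Schedule-A-only; average daily discharge volume is 560 litres, under the 610 litres limit). But applying paragraph (m): (m) operates — a current Category G Exemption Letter is held. So (b) is unavailable.
Exception (c) does not apply: discharge occurs on five days per week.
Exception (d) requires that the facility's floor area is below 3,450 m²; but the facility's floor area is 3,900 m², not below 3,450 m², so (d) is unavailable.
Exception (e) does not apply: discharge is not routed to a licensed treatment works.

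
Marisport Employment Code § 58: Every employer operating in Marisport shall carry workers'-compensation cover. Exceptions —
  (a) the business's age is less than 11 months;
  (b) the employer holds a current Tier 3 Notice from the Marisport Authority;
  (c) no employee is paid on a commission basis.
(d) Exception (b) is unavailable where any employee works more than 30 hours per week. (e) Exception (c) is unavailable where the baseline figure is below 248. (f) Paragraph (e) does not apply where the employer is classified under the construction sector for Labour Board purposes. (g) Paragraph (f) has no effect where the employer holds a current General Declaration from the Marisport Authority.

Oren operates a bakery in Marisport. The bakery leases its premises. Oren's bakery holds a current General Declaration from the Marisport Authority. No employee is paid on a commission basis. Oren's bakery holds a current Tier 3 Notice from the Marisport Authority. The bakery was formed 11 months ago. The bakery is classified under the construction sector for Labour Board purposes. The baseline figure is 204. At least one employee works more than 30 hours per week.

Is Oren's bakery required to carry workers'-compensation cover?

Exception (a) fails — the business's age is 11 months, not less than 11 months.
Exception (b)'s conditions are all satisfied: a current Tier 3 Notice is held. However, paragraph (d) must be considered: (d) operates against (b): at least one employee exceeds 30 hours/week. (b) is therefore removed.
Exception (c): no employee is paid on commission — every condition holds. But: (e) operates against (c): the baseline figure is 204, below the 248 limit. (f) would limit (e) — the bakery is classified under the construction sector — but (g) sets (f) aside: (g) operates against (f): a current General Declaration is held. So (c) is unavailable.
No exception applies. The general rule governs.

Yes — Oren's bakery must carry workers'-compensation cover.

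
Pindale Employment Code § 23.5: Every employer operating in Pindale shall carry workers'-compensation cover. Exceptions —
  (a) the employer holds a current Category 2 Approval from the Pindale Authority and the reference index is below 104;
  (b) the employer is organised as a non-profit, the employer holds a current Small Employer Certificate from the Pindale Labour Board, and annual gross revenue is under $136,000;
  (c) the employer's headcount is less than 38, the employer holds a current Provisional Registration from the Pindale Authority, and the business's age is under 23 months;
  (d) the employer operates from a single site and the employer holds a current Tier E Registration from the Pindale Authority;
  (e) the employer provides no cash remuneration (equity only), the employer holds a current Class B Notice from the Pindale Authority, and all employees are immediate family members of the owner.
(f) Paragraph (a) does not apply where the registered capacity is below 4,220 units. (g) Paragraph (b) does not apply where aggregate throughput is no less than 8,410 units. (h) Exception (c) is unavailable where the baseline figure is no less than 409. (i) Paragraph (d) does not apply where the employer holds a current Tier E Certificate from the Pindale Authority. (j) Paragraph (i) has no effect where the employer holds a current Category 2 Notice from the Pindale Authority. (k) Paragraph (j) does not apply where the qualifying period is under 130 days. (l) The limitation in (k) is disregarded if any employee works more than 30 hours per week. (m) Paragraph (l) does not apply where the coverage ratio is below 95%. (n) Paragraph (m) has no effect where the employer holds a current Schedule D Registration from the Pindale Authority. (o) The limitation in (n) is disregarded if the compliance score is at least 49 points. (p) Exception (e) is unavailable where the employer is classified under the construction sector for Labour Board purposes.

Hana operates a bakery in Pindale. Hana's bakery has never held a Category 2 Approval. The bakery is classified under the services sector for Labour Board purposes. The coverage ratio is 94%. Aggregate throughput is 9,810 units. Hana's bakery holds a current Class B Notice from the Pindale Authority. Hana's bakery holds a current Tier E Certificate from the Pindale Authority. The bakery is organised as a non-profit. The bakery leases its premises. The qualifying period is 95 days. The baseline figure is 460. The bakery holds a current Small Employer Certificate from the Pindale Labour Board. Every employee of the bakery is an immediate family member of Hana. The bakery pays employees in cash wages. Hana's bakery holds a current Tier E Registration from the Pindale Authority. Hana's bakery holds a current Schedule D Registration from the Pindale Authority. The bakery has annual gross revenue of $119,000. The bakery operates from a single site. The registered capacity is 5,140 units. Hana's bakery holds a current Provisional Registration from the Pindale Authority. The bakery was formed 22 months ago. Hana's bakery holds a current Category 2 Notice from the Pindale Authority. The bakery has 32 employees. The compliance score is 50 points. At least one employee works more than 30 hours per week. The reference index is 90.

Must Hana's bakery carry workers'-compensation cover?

Yes — Hana's bakery must carry workers'-compensation cover.

Exception (a) fails — no current Category 2 Approval is held.
Exception (b): the employer is a non-profit; a current Small Employer Certificate is held; annual gross revenue is $119,000, under the $136,000 limit — every condition holds. But: (g) operates — aggregate throughput is 9,810 units, meeting the 8,410 units threshold. So (b) is unavailable.
Exception (c): the employer's headcount is 32, less than the 38 limit; a current Provisional Registration is held; the business's age is 22 months, under the 23 months limit — every condition holds. Turning to paragraph (h): (h) operates against (c): the baseline figure is 460, meeting the 409 threshold. (c) is therefore removed.
Exception (d): the employer operates from a single site; a current Tier E Registration is held — every condition holds. But applying paragraphs (i)–(o): (i) applies — a current Tier E Certificate is held. (j) applies (a current Category 2 Notice is held), but yields to (k): (k) operates against (j): the qualifying period is 95 days, under the 130 days limit. (l) would limit (k) — at least one employee exceeds 30 hours/week — but (m) sets (l) aside: (m) is triggered — the coverage ratio is 94%, below the 95% limit. (n) would limit (m) — a current Schedule D Registration is held — but (o) sets (n) aside: (o) operates against (n): the compliance score is 50 points, meeting the 49 points threshold. So (d) is unavailable.
Exception (e) does not apply: employees are paid cash wages.
Every exception is unavailable, so the rule governs.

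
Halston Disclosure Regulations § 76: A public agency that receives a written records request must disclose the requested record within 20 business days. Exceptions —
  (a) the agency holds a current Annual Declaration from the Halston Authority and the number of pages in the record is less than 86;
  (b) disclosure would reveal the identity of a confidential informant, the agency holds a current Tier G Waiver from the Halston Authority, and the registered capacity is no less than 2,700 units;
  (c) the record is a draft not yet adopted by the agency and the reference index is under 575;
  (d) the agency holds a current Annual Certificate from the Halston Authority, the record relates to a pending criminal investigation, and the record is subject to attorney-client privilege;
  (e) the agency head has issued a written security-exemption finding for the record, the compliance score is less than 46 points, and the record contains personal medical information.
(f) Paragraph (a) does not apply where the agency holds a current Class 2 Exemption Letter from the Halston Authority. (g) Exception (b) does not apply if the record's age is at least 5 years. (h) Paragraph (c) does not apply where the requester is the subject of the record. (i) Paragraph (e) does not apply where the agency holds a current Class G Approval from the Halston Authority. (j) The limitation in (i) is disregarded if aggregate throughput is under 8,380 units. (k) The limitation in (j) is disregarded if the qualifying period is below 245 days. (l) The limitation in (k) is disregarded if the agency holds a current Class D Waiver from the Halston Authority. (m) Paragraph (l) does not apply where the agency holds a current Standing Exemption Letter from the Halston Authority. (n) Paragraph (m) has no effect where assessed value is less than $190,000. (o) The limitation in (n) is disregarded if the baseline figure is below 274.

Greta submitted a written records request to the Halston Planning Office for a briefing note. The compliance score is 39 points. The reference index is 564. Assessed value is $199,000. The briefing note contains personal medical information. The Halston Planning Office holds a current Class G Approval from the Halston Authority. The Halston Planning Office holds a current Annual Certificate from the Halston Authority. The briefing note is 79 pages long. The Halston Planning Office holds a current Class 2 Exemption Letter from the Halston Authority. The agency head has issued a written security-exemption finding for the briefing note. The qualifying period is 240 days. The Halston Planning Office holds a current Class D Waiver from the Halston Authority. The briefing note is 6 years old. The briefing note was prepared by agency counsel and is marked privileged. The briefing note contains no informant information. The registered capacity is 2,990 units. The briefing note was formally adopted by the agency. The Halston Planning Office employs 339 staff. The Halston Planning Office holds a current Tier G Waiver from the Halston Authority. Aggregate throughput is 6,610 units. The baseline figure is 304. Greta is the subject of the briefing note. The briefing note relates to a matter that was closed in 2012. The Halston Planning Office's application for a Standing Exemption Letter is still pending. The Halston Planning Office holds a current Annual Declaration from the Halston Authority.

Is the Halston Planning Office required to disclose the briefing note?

No — exception (e) applies; the Halston Planning Office is not required to disclose the briefing note.

Exception (a)'s conditions are all satisfied: a current Annual Declaration is held; the number of pages in the record is 79, less than the 86 limit. Turning to paragraph (f): (f) is triggered — a current Class 2 Exemption Letter is held. Exception (a) does not apply.
Exception (b) does not apply: the briefing note contains no informant information.
Exception (c) requires that the record is a draft not yet adopted by the agency; but the briefing note has been formally adopted, so (c) is unavailable.
Exception (d) requires that the record relates to a pending criminal investigation; but the briefing note relates to a closed matter, so (d) is unavailable.
Exception (e)'s conditions are all satisfied: a written security-exemption finding has been issued; the compliance score is 39 points, less than the 46 points limit; the briefing note contains personal medical information. Applying paragraphs (i)–(o): (i) would limit (e) — a current Class G Approval is held — but (j) sets (i) aside: (j) is engaged — aggregate throughput is 6,610 units, under the 8,380 units limit. (k) is triggered (the qualifying period is 240 days, below the 245 days limit), but is displaced by (l): (l) operates against (k): a current Class D Waiver is held. (m) is not triggered (no current Standing Exemption Letter is held), so (l) stands. Exception (e) stands.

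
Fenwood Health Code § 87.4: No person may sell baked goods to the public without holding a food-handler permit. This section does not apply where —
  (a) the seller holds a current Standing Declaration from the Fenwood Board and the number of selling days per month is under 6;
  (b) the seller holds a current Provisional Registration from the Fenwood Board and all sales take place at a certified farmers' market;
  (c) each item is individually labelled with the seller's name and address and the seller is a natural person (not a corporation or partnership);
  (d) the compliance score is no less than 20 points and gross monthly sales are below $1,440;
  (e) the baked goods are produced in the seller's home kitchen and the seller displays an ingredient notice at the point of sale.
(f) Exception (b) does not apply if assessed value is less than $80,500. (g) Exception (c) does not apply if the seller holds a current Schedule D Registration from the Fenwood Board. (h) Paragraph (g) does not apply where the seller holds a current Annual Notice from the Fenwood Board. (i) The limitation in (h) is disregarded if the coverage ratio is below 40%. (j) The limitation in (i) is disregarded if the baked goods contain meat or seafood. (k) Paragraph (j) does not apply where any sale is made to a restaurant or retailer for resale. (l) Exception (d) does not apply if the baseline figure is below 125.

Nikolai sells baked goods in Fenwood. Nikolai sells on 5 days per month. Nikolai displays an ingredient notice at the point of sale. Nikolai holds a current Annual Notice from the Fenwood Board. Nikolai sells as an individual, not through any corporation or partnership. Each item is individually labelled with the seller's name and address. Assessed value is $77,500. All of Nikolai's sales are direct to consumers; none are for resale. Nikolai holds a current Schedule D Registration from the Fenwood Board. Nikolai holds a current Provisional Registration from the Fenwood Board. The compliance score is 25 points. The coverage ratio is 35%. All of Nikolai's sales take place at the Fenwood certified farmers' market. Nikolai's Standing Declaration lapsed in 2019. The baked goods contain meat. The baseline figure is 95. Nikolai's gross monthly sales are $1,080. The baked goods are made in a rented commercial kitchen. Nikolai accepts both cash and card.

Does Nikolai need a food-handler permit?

No — exception (c) applies; Nikolai is not required to hold a food-handler permit.

Exception (a) requires that the seller holds a current Standing Declaration from the Fenwood Board; but no current Standing Declaration is held, so (a) is unavailable.
Exception (b): a current Provisional Registration is held; all sales are at a certified farmers' market — every condition holds. However, paragraph (f) must be considered: (f) operates against (b): assessed value is $77,500, less than the $80,500 limit. (b) is therefore removed.
Exception (c) is satisfied on its face — items are individually labelled; the seller is a natural person. As to paragraphs (g)–(k): (g) would limit (c) — a current Schedule D Registration is held — but (h) sets (g) aside: (h) is engaged — a current Annual Notice is held. (i) is engaged (the coverage ratio is 35%, below the 40% limit), but is set aside by (j): (j) is triggered — the baked goods contain meat. (k) does not operate here (no sales are for resale), so (j) stands. (c) remains available.
Exception (d): the compliance score is 25 points, meeting the 20 points threshold; gross monthly sales are $1,080, below the $1,440 limit — every condition holds. But: (l) operates — the baseline figure is 95, below the 125 limit. Exception (d) does not apply.
Exception (e) fails — the baked goods are made in a commercial kitchen, not a home kitchen.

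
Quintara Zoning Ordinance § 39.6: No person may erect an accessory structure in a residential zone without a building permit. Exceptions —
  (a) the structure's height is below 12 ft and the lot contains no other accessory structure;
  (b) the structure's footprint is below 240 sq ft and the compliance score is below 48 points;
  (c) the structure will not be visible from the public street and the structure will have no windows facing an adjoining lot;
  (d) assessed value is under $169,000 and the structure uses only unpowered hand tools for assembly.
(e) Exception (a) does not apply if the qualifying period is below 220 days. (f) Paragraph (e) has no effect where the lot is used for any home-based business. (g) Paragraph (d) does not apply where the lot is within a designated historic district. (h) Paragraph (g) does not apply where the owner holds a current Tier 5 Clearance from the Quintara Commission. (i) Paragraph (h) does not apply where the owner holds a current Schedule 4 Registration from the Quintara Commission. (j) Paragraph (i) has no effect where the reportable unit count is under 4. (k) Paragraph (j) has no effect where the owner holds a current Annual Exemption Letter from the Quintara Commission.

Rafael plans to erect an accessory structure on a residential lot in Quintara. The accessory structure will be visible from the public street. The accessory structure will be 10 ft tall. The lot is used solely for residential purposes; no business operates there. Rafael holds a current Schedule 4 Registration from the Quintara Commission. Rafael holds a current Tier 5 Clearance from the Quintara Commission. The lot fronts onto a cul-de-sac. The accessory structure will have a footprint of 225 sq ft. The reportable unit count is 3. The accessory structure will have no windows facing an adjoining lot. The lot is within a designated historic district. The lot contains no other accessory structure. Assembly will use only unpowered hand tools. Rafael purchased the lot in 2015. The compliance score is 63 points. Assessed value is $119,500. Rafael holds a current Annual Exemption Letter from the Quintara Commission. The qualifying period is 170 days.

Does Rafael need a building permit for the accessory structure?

Yes — Rafael must obtain a building permit.

All of (a)'s requirements are met (the structure's height is 10 ft, below the 12 ft limit; the lot has no other accessory structure). But: (e) operates — the qualifying period is 170 days, below the 220 days limit. (f), which would lift (e), is inapplicable — the lot is solely residential. Exception (a) does not apply.
Exception (b) does not apply: the compliance score is 63 points, not below 48 points.
Exception (c) fails — the structure will be visible from the street.
Exception (d)'s conditions are all satisfied: assessed value is $119,500, under the $169,000 limit; assembly uses only hand tools. But applying paragraphs (g)–(k): (g) operates against (d): the lot is in a historic district. (h) applies (a current Tier 5 Clearance is held), but yields to (i): (i) is triggered — a current Schedule 4 Registration is held. (j) would limit (i) — the reportable unit count is 3, under the 4 limit — but (k) sets (j) aside: (k) is triggered — a current Annual Exemption Letter is held. Exception (d) does not apply.
Every exception is unavailable, so the rule governs.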